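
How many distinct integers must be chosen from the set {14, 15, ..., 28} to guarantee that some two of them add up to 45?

10

A set avoiding the sum 45 can contain at most one of each pair {x, 45−x}, plus the 3 elements whose complement lies outside the range.
The integers 14, …, 22 (9 of them) are such a set: any two sum to at least 14+15 = 29 and at most 21+22 = 43 < 45.
By the pigeonhole principle, any 10th integer completes one of the 6 pairs, so 10 choices force a sum of 45.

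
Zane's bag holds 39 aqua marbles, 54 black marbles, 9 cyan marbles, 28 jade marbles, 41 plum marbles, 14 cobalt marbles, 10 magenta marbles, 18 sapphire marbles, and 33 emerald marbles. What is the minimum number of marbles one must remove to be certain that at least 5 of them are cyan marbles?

242

In the worst case for collecting cyan marbles, every non-cyan marble comes out first.
There are 39 + 54 + 28 + 41 + 14 + 10 + 18 + 33 = 237 non-cyan marbles altogether.
After those, each further marble must be cyan, so 237 + 5 = 242 draws guarantee 5 cyan marbles.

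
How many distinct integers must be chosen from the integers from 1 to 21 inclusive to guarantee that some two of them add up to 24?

13

Group the elements by complementary pair {x, 24−x}: {3,21}, {4,20}, {5,19}, …, giving 9 two-element pairs, the single value 12 (it cannot pair with itself since the integers are distinct), and 2 integers whose partner 24−x falls outside [1,21].
By the pigeonhole principle, treating each of those 12 groups as a pigeonhole, one can pick one integer per group — 12 integers — with no two summing to 24.
The 13th integer lands in an occupied pair, forcing a sum of 24.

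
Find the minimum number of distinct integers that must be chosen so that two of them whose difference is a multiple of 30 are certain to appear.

31

Integers whose pairwise differences are multiples of 30 are exactly those sharing a remainder mod 30. Pigeonhole: the 30 residue classes mod 30 are the pigeonholes.
With 30 integers one could put 1 in each residue class and have no class reach 2.
The 31st integer pushes some class to 2, so 30·1 + 1 = 31.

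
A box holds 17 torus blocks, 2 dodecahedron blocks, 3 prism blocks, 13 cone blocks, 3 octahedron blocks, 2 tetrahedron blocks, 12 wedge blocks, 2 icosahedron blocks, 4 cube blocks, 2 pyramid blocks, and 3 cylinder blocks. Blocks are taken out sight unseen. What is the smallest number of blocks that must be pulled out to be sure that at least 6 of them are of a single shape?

37

Pigeonhole: the 11 shapes are the holes; the blocks drawn are the pigeons.
To avoid 6 of any one shape, the worst case takes at most 5 of each shape, or every block of a shape that has fewer than 5.
That gives 5 + 2 + 3 + 5 + 3 + 2 + 5 + 2 + 4 + 2 + 3 = 36 blocks with no shape reaching 6.
The next block forces some shape to 6, so 36 + 1 = 37.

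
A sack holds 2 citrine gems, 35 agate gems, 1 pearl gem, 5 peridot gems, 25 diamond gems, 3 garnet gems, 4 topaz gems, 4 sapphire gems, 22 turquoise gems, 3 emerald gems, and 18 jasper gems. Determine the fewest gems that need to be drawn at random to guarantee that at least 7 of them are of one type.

An adversary could hand out at most 6 gems per type (7 types run out sooner): 2 + 6 + 1 + 5 + 6 + 3 + 4 + 4 + 6 + 3 + 6 = 46 gems and still no type has 7.
By the pigeonhole principle, one more gem lands in a type already at 6, so 47 draws are enough and 46 are not.

47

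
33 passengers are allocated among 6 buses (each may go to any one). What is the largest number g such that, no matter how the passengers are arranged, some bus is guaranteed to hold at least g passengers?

By pigeonhole, the 6 buses are the holes and the 33 passengers are the pigeons.
If every bus held at most 5 passengers, the total would be at most 6 × 5 = 30, which is less than 33.
So some bus holds at least ⌈33/6⌉ = 6 passengers.

6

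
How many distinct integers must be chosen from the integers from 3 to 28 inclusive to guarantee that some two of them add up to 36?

17

Two chosen integers sum to 36 exactly when both halves of some pair {x, 36−x} with 8 ≤ x ≤ 36−x ≤ 28 are chosen — 10 such pairs.
The remaining 6 elements (those with no distinct partner in range) can never complete a 36-sum, so the worst case takes all of them and one from each pair: 6 + 10 = 16.
The 17th integer has to be the second member of some pair, so 16 + 1 = 17.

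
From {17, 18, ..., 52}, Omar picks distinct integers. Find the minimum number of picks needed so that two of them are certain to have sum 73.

21

Two chosen integers sum to 73 exactly when both halves of some pair {x, 73−x} with 21 ≤ x ≤ 73−x ≤ 52 are chosen — 16 such pairs.
The remaining 4 elements (those with no distinct partner in range) can never complete a 73-sum, so the worst case takes all of them and one from each pair: 4 + 16 = 20.
The 21st integer has to be the second member of some pair, so 20 + 1 = 21.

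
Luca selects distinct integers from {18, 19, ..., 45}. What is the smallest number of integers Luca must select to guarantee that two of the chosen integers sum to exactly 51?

A set avoiding the sum 51 can contain at most one of each pair {x, 51−x}, plus the 12 elements whose complement lies outside the range.
The integers 26, …, 45 (20 of them) are such a set: any two sum to at least 26+27 = 53 > 51.
Any 21st integer completes one of the 8 pairs, so 21 choices force a sum of 51.

21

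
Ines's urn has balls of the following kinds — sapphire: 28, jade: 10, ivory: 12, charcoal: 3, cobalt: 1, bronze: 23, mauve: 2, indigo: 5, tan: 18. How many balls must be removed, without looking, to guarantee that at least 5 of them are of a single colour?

31

Pigeonhole: the 9 colours are the holes; the balls drawn are the pigeons.
To avoid 5 of any one colour, the worst case takes at most 4 of each colour, or every ball of a colour that has fewer than 4.
That gives 4 + 4 + 4 + 3 + 1 + 4 + 2 + 4 + 4 = 30 balls with no colour reaching 5.
The next ball forces some colour to 5, so 30 + 1 = 31.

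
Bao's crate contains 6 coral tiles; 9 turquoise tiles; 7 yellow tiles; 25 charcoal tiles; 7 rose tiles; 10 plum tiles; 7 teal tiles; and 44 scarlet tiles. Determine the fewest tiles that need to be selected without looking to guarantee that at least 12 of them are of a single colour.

An adversary could hand out at most 11 tiles per colour (6 colours run out sooner): 6 + 9 + 7 + 11 + 7 + 10 + 7 + 11 = 68 tiles and still no colour has 12.
By pigeonhole, one more tile lands in a colour already at 11, so 69 draws are enough and 68 are not.

69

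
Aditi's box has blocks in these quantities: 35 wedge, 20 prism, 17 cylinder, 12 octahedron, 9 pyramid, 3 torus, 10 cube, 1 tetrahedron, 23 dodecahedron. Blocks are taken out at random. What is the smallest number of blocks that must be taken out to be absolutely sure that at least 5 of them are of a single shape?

33

The 9 shapes are the holes; the blocks drawn are the pigeons.
To avoid 5 of any one shape, the worst case takes at most 4 of each shape, or every block of a shape that has fewer than 4.
That gives 4 + 4 + 4 + 4 + 4 + 3 + 4 + 1 + 4 = 32 blocks with no shape reaching 5.
The next block forces some shape to 5, so 32 + 1 = 33.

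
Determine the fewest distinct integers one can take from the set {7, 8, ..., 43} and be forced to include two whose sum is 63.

A set avoiding the sum 63 can contain at most one of each pair {x, 63−x}, plus the 13 elements whose complement lies outside the range.
The integers 7, …, 31 (25 of them) are such a set: any two sum to at least 7+8 = 15 and at most 30+31 = 61 < 63.
Any 26th integer completes one of the 12 pairs, so 26 choices force a sum of 63.

26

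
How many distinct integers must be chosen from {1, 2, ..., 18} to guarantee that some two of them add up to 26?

14

A set avoiding the sum 26 can contain at most one of each pair {x, 26−x}, plus the 8 elements whose complement lies outside the range or equal to its own complement.
The integers 1, …, 13 (13 of them) are such a set: any two sum to at least 1+2 = 3 and at most 12+13 = 25 < 26.
Pigeonhole: any 14th integer completes one of the 5 pairs, so 14 choices force a sum of 26.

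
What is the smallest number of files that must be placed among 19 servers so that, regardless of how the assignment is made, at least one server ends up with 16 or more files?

286

With 285 files one could put exactly 15 in each of the 19 servers, and no server would reach 16.
One more file must land in a server that already has 15, giving it 16.
So 19 × 15 + 1 = 286 files are required.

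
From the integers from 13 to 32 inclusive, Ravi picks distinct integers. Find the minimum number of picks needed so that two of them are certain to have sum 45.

11

Group the elements by complementary pair {x, 45−x}: {13,32}, {14,31}, {15,30}, …, giving 10 two-element pairs.
By pigeonhole, treating each of those 10 groups as a pigeonhole, one can pick one integer per group — 10 integers — with no two summing to 45.
The 11th integer lands in an occupied pair, forcing a sum of 45.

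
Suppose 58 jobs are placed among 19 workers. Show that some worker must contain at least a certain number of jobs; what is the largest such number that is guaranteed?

By the pigeonhole principle, the 19 workers are the holes and the 58 jobs are the pigeons.
If every worker held at most 3 jobs, the total would be at most 19 × 3 = 57, which is less than 58.
So some worker holds at least ⌈58/19⌉ = 4 jobs.

4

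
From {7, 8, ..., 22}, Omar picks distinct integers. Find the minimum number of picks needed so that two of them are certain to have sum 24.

12

Two chosen integers sum to 24 exactly when both halves of some pair {x, 24−x} with 7 ≤ x ≤ 24−x ≤ 17 are chosen — 5 such pairs.
The remaining 6 elements (those with no distinct partner in range) can never complete a 24-sum, so the worst case takes all of them and one from each pair: 6 + 5 = 11.
The 12th integer has to be the second member of some pair, so 11 + 1 = 12.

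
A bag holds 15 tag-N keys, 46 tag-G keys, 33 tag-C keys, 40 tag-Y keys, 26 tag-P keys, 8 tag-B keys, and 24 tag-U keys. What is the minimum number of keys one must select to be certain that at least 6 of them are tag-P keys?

172

In the worst case for collecting tag-P keys, every non-tag-P key comes out first.
There are 15 + 46 + 33 + 40 + 8 + 24 = 166 non-tag-P keys altogether.
After those, each further key must be tag-P, so 166 + 6 = 172 draws guarantee 6 tag-P keys.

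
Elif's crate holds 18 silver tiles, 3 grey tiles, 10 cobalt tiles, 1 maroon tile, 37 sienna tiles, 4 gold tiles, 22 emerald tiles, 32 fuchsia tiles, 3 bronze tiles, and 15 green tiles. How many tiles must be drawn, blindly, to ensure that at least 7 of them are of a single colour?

48

Pigeonhole: put each drawn tile into a box by colour. The largest draw with every box below 7 takes min(count, 6) from each colour; colours with fewer than 6 contribute all they have.
Σ min(cᵢ, 6) = 6 + 3 + 6 + 1 + 6 + 4 + 6 + 6 + 3 + 6 = 47.
Draw number 47 + 1 = 48 must push one box to 7.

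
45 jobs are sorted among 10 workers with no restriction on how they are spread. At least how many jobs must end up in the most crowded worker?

The 10 workers are the holes and the 45 jobs are the pigeons.
If every worker held at most 4 jobs, the total would be at most 10 × 4 = 40, which is less than 45.
So some worker holds at least ⌈45/10⌉ = 5 jobs.

5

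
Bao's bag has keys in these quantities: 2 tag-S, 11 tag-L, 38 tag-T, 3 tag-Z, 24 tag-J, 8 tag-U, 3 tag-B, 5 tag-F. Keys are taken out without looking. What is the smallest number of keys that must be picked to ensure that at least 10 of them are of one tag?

49

An adversary could hand out at most 9 keys per tag (5 tags run out sooner): 2 + 9 + 9 + 3 + 9 + 8 + 3 + 5 = 48 keys and still no tag has 10.
Pigeonhole: one more key lands in a tag already at 9, so 49 draws are enough and 48 are not.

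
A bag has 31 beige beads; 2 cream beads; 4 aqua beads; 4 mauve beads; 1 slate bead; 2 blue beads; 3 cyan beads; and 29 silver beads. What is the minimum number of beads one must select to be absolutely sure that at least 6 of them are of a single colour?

27

An adversary could hand out at most 5 beads per colour (6 colours run out sooner): 5 + 2 + 4 + 4 + 1 + 2 + 3 + 5 = 26 beads and still no colour has 6.
One more bead lands in a colour already at 5, so 27 draws are enough and 26 are not.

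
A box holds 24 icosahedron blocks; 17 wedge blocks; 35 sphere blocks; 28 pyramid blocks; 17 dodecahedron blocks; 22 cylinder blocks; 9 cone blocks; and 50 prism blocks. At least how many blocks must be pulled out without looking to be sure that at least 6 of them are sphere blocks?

In the worst case for collecting sphere blocks, every non-sphere block comes out first.
There are 24 + 17 + 28 + 17 + 22 + 9 + 50 = 167 non-sphere blocks altogether.
After those, each further block must be sphere, so 167 + 6 = 173 draws guarantee 6 sphere blocks.

173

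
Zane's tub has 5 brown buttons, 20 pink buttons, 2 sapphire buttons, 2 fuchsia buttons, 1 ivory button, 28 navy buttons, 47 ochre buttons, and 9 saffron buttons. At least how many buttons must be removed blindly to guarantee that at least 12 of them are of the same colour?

An adversary could hand out at most 11 buttons per colour (5 colours run out sooner): 5 + 11 + 2 + 2 + 1 + 11 + 11 + 9 = 52 buttons and still no colour has 12.
One more button lands in a colour already at 11, so 53 draws are enough and 52 are not.

53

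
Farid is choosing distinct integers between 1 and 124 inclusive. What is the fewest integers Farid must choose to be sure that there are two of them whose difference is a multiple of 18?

Integers whose pairwise differences are multiples of 18 are exactly those sharing a remainder mod 18. The 18 residue classes mod 18 are the pigeonholes.
With 18 integers one could put 1 in each residue class and have no class reach 2.
The 19th integer pushes some class to 2, so 18·1 + 1 = 19.

19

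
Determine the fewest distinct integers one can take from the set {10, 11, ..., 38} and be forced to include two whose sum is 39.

A set avoiding the sum 39 can contain at most one of each pair {x, 39−x}, plus the 9 elements whose complement lies outside the range.
The integers 20, …, 38 (19 of them) are such a set: any two sum to at least 20+21 = 41 > 39.
Any 20th integer completes one of the 10 pairs, so 20 choices force a sum of 39.

20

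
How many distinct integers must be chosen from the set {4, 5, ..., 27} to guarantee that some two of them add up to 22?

18

Group the elements by complementary pair {x, 22−x}: {4,18}, {5,17}, {6,16}, …, giving 7 two-element pairs; the single value 11 (it cannot pair with itself since the integers are distinct); and 9 integers whose partner 22−x falls outside [4,27].
By pigeonhole, treating each of those 17 groups as a pigeonhole, one can pick one integer per group — 17 integers — with no two summing to 22.
The 18th integer lands in an occupied pair, forcing a sum of 22.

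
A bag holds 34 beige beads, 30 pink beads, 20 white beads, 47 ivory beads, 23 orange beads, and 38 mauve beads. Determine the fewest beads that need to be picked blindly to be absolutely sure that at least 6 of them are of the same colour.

31

Pigeonhole: put each drawn bead into a box by colour. The largest draw with every box below 6 takes min(count, 5) from each colour.
Σ min(cᵢ, 5) = 5 + 5 + 5 + 5 + 5 + 5 = 30.
Draw number 30 + 1 = 31 must push one box to 6.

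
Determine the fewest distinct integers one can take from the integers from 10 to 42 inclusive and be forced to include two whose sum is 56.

Two chosen integers sum to 56 exactly when both halves of some pair {x, 56−x} with 14 ≤ x ≤ 56−x ≤ 42 are chosen — 14 such pairs.
The remaining 5 elements (those with no distinct partner in range) can never complete a 56-sum, so the worst case takes all of them and one from each pair: 5 + 14 = 19.
The 20th integer has to be the second member of some pair, so 19 + 1 = 20.

20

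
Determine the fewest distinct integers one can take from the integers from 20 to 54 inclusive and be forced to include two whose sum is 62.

Group the elements by complementary pair {x, 62−x}: {20,42}, {21,41}, {22,40}, …, giving 11 two-element pairs, the single value 31 (it cannot pair with itself since the integers are distinct), and 12 integers whose partner 62−x falls outside [20,54].
Treating each of those 24 groups as a pigeonhole, one can pick one integer per group — 24 integers — with no two summing to 62.
The 25th integer lands in an occupied pair, forcing a sum of 62.

25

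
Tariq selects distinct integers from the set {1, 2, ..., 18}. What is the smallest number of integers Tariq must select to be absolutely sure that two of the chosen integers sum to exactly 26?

A set avoiding the sum 26 can contain at most one of each pair {x, 26−x}, plus the 8 elements whose complement lies outside the range or equal to its own complement.
The integers 1, …, 13 (13 of them) are such a set: any two sum to at least 1+2 = 3 and at most 12+13 = 25 < 26.
By pigeonhole, any 14th integer completes one of the 5 pairs, so 14 choices force a sum of 26.

14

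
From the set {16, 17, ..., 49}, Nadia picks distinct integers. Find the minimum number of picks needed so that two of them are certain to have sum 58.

Two chosen integers sum to 58 exactly when both halves of some pair {x, 58−x} with 16 ≤ x ≤ 58−x ≤ 42 are chosen — 13 such pairs.
The remaining 8 elements (those with no distinct partner in range) can never complete a 58-sum, so the worst case takes all of them and one from each pair: 8 + 13 = 21.
By pigeonhole, the 22nd integer has to be the second member of some pair, so 21 + 1 = 22.

22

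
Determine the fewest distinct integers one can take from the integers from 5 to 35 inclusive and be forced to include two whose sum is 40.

17

A set avoiding the sum 40 can contain at most one of each pair {x, 40−x}, plus the 1 element equal to its own complement.
The integers 20, …, 35 (16 of them) are such a set: any two sum to at least 20+21 = 41 > 40.
Any 17th integer completes one of the 15 pairs, so 17 choices force a sum of 40.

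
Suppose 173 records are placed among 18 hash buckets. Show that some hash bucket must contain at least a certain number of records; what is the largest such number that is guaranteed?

Pigeonhole: the 18 hash buckets are the holes and the 173 records are the pigeons.
If every hash bucket held at most 9 records, the total would be at most 18 × 9 = 162, which is less than 173.
So some hash bucket holds at least ⌈173/18⌉ = 10 records.

10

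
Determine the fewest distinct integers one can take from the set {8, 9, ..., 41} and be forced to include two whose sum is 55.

Group the elements by complementary pair {x, 55−x}: {14,41}, {15,40}, {16,39}, …, giving 14 two-element pairs and 6 integers whose partner 55−x falls outside [8,41].
By the pigeonhole principle, treating each of those 20 groups as a pigeonhole, one can pick one integer per group — 20 integers — with no two summing to 55.
The 21st integer lands in an occupied pair, forcing a sum of 55.

21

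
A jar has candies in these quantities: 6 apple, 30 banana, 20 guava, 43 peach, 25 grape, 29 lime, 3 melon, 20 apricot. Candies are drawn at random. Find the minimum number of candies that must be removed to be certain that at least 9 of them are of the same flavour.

58

Pigeonhole: put each drawn candy into a box by flavour. The largest draw with every box below 9 takes min(count, 8) from each flavour; flavours with fewer than 8 contribute all they have.
Σ min(cᵢ, 8) = 6 + 8 + 8 + 8 + 8 + 8 + 3 + 8 = 57.
Draw number 57 + 1 = 58 must push one box to 9.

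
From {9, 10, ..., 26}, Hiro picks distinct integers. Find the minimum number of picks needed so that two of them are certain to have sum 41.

Two chosen integers sum to 41 exactly when both halves of some pair {x, 41−x} with 15 ≤ x ≤ 41−x ≤ 26 are chosen — 6 such pairs.
The remaining 6 elements (those with no distinct partner in range) can never complete a 41-sum, so the worst case takes all of them and one from each pair: 6 + 6 = 12.
Pigeonhole: the 13th integer has to be the second member of some pair, so 12 + 1 = 13.

13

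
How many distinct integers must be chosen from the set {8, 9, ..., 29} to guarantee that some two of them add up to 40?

14

Two chosen integers sum to 40 exactly when both halves of some pair {x, 40−x} with 11 ≤ x ≤ 40−x ≤ 29 are chosen — 9 such pairs.
The remaining 4 elements (those with no distinct partner in range) can never complete a 40-sum, so the worst case takes all of them and one from each pair: 4 + 9 = 13.
By pigeonhole, the 14th integer has to be the second member of some pair, so 13 + 1 = 14.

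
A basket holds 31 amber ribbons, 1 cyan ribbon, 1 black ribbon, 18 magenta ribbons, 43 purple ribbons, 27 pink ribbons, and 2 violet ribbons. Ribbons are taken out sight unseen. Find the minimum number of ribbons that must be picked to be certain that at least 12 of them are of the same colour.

The 7 colours are the holes; the ribbons drawn are the pigeons.
To avoid 12 of any one colour, the worst case takes at most 11 of each colour, or every ribbon of a colour that has fewer than 11.
That gives 11 + 1 + 1 + 11 + 11 + 11 + 2 = 48 ribbons with no colour reaching 12.
The next ribbon forces some colour to 12, so 48 + 1 = 49.

49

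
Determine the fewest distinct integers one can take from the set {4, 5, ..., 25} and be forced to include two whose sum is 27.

A set avoiding the sum 27 can contain at most one of each pair {x, 27−x}, plus the 2 elements whose complement lies outside the range.
The integers 14, …, 25 (12 of them) are such a set: any two sum to at least 14+15 = 29 > 27.
By pigeonhole, any 13th integer completes one of the 10 pairs, so 13 choices force a sum of 27.

13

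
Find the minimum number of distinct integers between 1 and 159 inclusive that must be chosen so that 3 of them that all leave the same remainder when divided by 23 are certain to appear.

47

The 23 residue classes mod 23 are the pigeonholes.
With 46 integers one could put 2 in each residue class and have no class reach 3.
The 47th integer pushes some class to 3, so 23·2 + 1 = 47.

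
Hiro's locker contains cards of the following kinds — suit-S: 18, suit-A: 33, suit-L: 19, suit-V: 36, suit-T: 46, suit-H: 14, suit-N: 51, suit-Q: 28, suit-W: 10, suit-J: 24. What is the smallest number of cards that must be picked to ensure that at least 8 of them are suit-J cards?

263

In the worst case for collecting suit-J cards, every non-suit-J card comes out first.
There are 18 + 33 + 19 + 36 + 46 + 14 + 51 + 28 + 10 = 255 non-suit-J cards altogether.
After those, each further card must be suit-J, so 255 + 8 = 263 draws guarantee 8 suit-J cards.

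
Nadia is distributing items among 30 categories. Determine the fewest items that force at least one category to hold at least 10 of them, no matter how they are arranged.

With 270 items one could put exactly 9 in each of the 30 categories, and no category would reach 10.
By the pigeonhole principle, one more item must land in a category that already has 9, giving it 10.
So 30 × 9 + 1 = 271 items are required.

271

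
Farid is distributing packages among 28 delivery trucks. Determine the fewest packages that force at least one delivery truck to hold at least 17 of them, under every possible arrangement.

With 448 packages one could put exactly 16 in each of the 28 delivery trucks, and no delivery truck would reach 17.
Pigeonhole: one more package must land in a delivery truck that already has 16, giving it 17.
So 28 × 16 + 1 = 449 packages are required.

449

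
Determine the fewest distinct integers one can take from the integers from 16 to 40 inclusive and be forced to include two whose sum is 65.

18

Two chosen integers sum to 65 exactly when both halves of some pair {x, 65−x} with 25 ≤ x ≤ 65−x ≤ 40 are chosen — 8 such pairs.
The remaining 9 elements (those with no distinct partner in range) can never complete a 65-sum, so the worst case takes all of them and one from each pair: 9 + 8 = 17.
The 18th integer has to be the second member of some pair, so 17 + 1 = 18.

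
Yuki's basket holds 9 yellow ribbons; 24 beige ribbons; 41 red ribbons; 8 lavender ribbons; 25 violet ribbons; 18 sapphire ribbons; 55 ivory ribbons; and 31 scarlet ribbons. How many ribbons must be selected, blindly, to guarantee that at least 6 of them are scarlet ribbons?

In the worst case for collecting scarlet ribbons, every non-scarlet ribbon comes out first.
There are 9 + 24 + 41 + 8 + 25 + 18 + 55 = 180 non-scarlet ribbons altogether.
After those, each further ribbon must be scarlet, so 180 + 6 = 186 draws guarantee 6 scarlet ribbons.

186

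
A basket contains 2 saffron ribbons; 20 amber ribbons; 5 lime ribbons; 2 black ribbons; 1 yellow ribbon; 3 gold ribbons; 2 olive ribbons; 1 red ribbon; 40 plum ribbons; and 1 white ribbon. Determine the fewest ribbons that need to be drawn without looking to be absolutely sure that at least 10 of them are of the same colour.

36

An adversary could hand out at most 9 ribbons per colour (8 colours run out sooner): 2 + 9 + 5 + 2 + 1 + 3 + 2 + 1 + 9 + 1 = 35 ribbons and still no colour has 10.
One more ribbon lands in a colour already at 9, so 36 draws are enough and 35 are not.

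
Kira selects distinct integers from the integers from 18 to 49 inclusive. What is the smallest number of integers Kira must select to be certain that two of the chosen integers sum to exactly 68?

18

A set avoiding the sum 68 can contain at most one of each pair {x, 68−x}, plus the 2 elements whose complement lies outside the range or equal to its own complement.
The integers 18, …, 34 (17 of them) are such a set: any two sum to at least 18+19 = 37 and at most 33+34 = 67 < 68.
Pigeonhole: any 18th integer completes one of the 15 pairs, so 18 choices force a sum of 68.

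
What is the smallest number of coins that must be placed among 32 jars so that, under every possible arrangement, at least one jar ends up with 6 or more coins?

161

With 160 coins one could put exactly 5 in each of the 32 jars, and no jar would reach 6.
One more coin must land in a jar that already has 5, giving it 6.
So 32 × 5 + 1 = 161 coins are required.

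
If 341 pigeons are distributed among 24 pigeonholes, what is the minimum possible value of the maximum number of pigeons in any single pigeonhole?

15

The 24 pigeonholes are the holes and the 341 pigeons are the pigeons.
If every pigeonhole held at most 14 pigeons, the total would be at most 24 × 14 = 336, which is less than 341.
So some pigeonhole holds at least ⌈341/24⌉ = 15 pigeons.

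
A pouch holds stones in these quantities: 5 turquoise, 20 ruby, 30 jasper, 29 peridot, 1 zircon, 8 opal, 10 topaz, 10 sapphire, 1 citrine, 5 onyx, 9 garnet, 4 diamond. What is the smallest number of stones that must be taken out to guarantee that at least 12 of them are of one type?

Put each drawn stone into a box by type. The largest draw with every box below 12 takes min(count, 11) from each type; types with fewer than 11 contribute all they have.
Σ min(cᵢ, 11) = 5 + 11 + 11 + 11 + 1 + 8 + 10 + 10 + 1 + 5 + 9 + 4 = 86.
Draw number 86 + 1 = 87 must push one box to 12.

87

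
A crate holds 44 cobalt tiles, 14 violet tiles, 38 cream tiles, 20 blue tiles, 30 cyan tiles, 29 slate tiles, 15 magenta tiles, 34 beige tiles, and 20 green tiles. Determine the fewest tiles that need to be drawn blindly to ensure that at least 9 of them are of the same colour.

73

Put each drawn tile into a box by colour. The largest draw with every box below 9 takes min(count, 8) from each colour.
Σ min(cᵢ, 8) = 8 + 8 + 8 + 8 + 8 + 8 + 8 + 8 + 8 = 72.
Draw number 72 + 1 = 73 must push one box to 9.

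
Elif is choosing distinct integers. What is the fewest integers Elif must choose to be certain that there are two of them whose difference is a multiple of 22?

23

Integers whose pairwise differences are multiples of 22 are exactly those sharing a remainder mod 22. Pigeonhole: the 22 residue classes mod 22 are the pigeonholes.
With 22 integers one could put 1 in each residue class and have no class reach 2.
The 23rd integer pushes some class to 2, so 22·1 + 1 = 23.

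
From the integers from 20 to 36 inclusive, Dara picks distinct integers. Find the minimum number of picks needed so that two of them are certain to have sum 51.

Two chosen integers sum to 51 exactly when both halves of some pair {x, 51−x} with 20 ≤ x ≤ 51−x ≤ 31 are chosen — 6 such pairs.
The remaining 5 elements (those with no distinct partner in range) can never complete a 51-sum, so the worst case takes all of them and one from each pair: 5 + 6 = 11.
Pigeonhole: the 12th integer has to be the second member of some pair, so 11 + 1 = 12.

12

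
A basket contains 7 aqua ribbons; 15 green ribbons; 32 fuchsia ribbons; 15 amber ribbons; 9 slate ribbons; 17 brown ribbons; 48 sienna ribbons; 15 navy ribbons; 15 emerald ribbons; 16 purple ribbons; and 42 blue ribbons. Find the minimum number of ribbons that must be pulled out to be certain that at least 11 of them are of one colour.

By pigeonhole, the 11 colours are the holes; the ribbons drawn are the pigeons.
To avoid 11 of any one colour, the worst case takes at most 10 of each colour, or every ribbon of a colour that has fewer than 10.
That gives 7 + 10 + 10 + 10 + 9 + 10 + 10 + 10 + 10 + 10 + 10 = 106 ribbons with no colour reaching 11.
The next ribbon forces some colour to 11, so 106 + 1 = 107.

107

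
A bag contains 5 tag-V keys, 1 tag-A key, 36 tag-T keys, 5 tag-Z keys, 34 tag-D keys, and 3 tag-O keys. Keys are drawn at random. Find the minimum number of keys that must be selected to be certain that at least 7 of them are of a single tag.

By pigeonhole, the 6 tags are the holes; the keys drawn are the pigeons.
To avoid 7 of any one tag, the worst case takes at most 6 of each tag, or every key of a tag that has fewer than 6.
That gives 5 + 1 + 6 + 5 + 6 + 3 = 26 keys with no tag reaching 7.
The next key forces some tag to 7, so 26 + 1 = 27.

27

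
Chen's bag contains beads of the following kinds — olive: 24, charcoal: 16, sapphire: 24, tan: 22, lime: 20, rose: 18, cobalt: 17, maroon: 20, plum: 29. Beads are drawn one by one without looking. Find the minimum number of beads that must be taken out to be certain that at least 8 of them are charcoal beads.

In the worst case for collecting charcoal beads, every non-charcoal bead comes out first.
There are 24 + 24 + 22 + 20 + 18 + 17 + 20 + 29 = 174 non-charcoal beads altogether.
After those, each further bead must be charcoal, so 174 + 8 = 182 draws guarantee 8 charcoal beads.

182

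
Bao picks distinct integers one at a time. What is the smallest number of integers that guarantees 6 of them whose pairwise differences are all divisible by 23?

116

Integers whose pairwise differences are multiples of 23 are exactly those sharing a remainder mod 23. The 23 residue classes mod 23 are the pigeonholes.
With 115 integers one could put 5 in each residue class and have no class reach 6.
The 116th integer pushes some class to 6, so 23·5 + 1 = 116.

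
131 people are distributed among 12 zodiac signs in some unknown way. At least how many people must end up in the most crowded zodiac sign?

11

Pigeonhole: the 12 zodiac signs are the holes and the 131 people are the pigeons.
If every zodiac sign held at most 10 people, the total would be at most 12 × 10 = 120, which is less than 131.
So some zodiac sign holds at least ⌈131/12⌉ = 11 people.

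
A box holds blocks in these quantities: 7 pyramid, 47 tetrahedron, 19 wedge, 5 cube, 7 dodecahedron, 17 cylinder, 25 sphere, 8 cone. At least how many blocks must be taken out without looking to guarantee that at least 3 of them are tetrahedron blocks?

In the worst case for collecting tetrahedron blocks, every non-tetrahedron block comes out first.
There are 7 + 19 + 5 + 7 + 17 + 25 + 8 = 88 non-tetrahedron blocks altogether.
After those, each further block must be tetrahedron, so 88 + 3 = 91 draws guarantee 3 tetrahedron blocks.

91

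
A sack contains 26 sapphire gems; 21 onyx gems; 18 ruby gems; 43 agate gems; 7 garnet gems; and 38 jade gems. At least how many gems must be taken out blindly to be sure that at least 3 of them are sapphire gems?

130

In the worst case for collecting sapphire gems, every non-sapphire gem comes out first.
There are 21 + 18 + 43 + 7 + 38 = 127 non-sapphire gems altogether.
After those, each further gem must be sapphire, so 127 + 3 = 130 draws guarantee 3 sapphire gems.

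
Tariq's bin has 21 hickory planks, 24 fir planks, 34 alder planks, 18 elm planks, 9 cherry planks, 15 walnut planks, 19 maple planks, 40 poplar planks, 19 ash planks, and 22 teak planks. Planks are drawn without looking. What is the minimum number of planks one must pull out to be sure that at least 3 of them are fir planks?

200

In the worst case for collecting fir planks, every non-fir plank comes out first.
There are 21 + 34 + 18 + 9 + 15 + 19 + 40 + 19 + 22 = 197 non-fir planks altogether.
After those, each further plank must be fir, so 197 + 3 = 200 draws guarantee 3 fir planks.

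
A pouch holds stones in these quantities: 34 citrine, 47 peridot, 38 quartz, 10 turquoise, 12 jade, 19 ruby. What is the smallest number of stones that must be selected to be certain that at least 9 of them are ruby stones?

150

In the worst case for collecting ruby stones, every non-ruby stone comes out first.
There are 34 + 47 + 38 + 10 + 12 = 141 non-ruby stones altogether.
After those, each further stone must be ruby, so 141 + 9 = 150 draws guarantee 9 ruby stones.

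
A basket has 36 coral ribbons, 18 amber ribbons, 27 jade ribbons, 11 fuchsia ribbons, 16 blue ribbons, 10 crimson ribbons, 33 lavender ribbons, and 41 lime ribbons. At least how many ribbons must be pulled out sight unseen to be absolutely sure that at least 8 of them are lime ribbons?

In the worst case for collecting lime ribbons, every non-lime ribbon comes out first.
There are 36 + 18 + 27 + 11 + 16 + 10 + 33 = 151 non-lime ribbons altogether.
After those, each further ribbon must be lime, so 151 + 8 = 159 draws guarantee 8 lime ribbons.

159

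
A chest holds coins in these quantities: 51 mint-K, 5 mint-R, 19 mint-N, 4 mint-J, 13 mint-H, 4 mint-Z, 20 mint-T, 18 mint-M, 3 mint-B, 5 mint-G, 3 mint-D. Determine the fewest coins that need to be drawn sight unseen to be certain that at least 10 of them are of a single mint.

70

By pigeonhole, put each drawn coin into a box by mint. The largest draw with every box below 10 takes min(count, 9) from each mint; mints with fewer than 9 contribute all they have.
Σ min(cᵢ, 9) = 9 + 5 + 9 + 4 + 9 + 4 + 9 + 9 + 3 + 5 + 3 = 69.
Draw number 69 + 1 = 70 must push one box to 10.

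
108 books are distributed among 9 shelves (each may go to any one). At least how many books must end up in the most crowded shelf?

Pigeonhole: the 9 shelves are the holes and the 108 books are the pigeons.
If every shelf held at most 11 books, the total would be at most 9 × 11 = 99, which is less than 108.
So some shelf holds at least ⌈108/9⌉ = 12 books.

12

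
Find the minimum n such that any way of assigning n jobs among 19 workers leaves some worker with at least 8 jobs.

134

With 133 jobs one could put exactly 7 in each of the 19 workers, and no worker would reach 8.
One more job must land in a worker that already has 7, giving it 8.
So 19 × 7 + 1 = 134 jobs are required.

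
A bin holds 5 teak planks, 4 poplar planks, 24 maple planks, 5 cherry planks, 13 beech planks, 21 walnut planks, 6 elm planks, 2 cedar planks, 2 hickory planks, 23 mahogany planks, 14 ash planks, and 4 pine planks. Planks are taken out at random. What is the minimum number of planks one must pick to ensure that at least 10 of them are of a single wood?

Pigeonhole: put each drawn plank into a box by wood. The largest draw with every box below 10 takes min(count, 9) from each wood; woods with fewer than 9 contribute all they have.
Σ min(cᵢ, 9) = 5 + 4 + 9 + 5 + 9 + 9 + 6 + 2 + 2 + 9 + 9 + 4 = 73.
Draw number 73 + 1 = 74 must push one box to 10.

74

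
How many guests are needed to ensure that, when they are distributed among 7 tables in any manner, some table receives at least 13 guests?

With 84 guests one could put exactly 12 in each of the 7 tables, and no table would reach 13.
One more guest must land in a table that already has 12, giving it 13.
So 7 × 12 + 1 = 85 guests are required.

85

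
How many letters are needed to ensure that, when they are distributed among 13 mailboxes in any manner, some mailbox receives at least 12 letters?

144

With 143 letters one could put exactly 11 in each of the 13 mailboxes, and no mailbox would reach 12.
One more letter must land in a mailbox that already has 11, giving it 12.
So 13 × 11 + 1 = 144 letters are required.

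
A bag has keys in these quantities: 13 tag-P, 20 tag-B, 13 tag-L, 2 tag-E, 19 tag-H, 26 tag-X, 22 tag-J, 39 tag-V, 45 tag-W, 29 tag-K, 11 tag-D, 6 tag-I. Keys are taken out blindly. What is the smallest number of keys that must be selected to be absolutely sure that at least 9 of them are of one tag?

An adversary could hand out at most 8 keys per tag (tag-E, tag-I run out sooner): 8 + 8 + 8 + 2 + 8 + 8 + 8 + 8 + 8 + 8 + 8 + 6 = 88 keys and still no tag has 9.
Pigeonhole: one more key lands in a tag already at 8, so 89 draws are enough and 88 are not.

89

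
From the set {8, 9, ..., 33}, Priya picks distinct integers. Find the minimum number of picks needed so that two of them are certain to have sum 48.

A set avoiding the sum 48 can contain at most one of each pair {x, 48−x}, plus the 8 elements whose complement lies outside the range or equal to its own complement.
The integers 8, …, 24 (17 of them) are such a set: any two sum to at least 8+9 = 17 and at most 23+24 = 47 < 48.
By pigeonhole, any 18th integer completes one of the 9 pairs, so 18 choices force a sum of 48.

18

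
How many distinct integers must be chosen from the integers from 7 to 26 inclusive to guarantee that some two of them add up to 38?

14

Two chosen integers sum to 38 exactly when both halves of some pair {x, 38−x} with 12 ≤ x ≤ 38−x ≤ 26 are chosen — 7 such pairs.
The remaining 6 elements (those with no distinct partner in range) can never complete a 38-sum, so the worst case takes all of them and one from each pair: 6 + 7 = 13.
By pigeonhole, the 14th integer has to be the second member of some pair, so 13 + 1 = 14.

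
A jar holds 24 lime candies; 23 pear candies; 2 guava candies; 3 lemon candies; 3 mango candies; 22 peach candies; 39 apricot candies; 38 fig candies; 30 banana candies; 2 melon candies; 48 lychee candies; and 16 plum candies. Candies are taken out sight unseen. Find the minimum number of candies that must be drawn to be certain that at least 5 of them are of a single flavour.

An adversary could hand out at most 4 candies per flavour (4 flavours run out sooner): 4 + 4 + 2 + 3 + 3 + 4 + 4 + 4 + 4 + 2 + 4 + 4 = 42 candies and still no flavour has 5.
By the pigeonhole principle, one more candy lands in a flavour already at 4, so 43 draws are enough and 42 are not.

43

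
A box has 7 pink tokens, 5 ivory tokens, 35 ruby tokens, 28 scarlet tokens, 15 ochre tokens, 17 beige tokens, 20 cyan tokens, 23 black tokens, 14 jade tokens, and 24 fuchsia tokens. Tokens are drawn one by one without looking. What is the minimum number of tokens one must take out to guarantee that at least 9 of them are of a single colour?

77

Pigeonhole: the 10 colours are the holes; the tokens drawn are the pigeons.
To avoid 9 of any one colour, the worst case takes at most 8 of each colour, or every token of a colour that has fewer than 8.
That gives 7 + 5 + 8 + 8 + 8 + 8 + 8 + 8 + 8 + 8 = 76 tokens with no colour reaching 9.
The next token forces some colour to 9, so 76 + 1 = 77.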